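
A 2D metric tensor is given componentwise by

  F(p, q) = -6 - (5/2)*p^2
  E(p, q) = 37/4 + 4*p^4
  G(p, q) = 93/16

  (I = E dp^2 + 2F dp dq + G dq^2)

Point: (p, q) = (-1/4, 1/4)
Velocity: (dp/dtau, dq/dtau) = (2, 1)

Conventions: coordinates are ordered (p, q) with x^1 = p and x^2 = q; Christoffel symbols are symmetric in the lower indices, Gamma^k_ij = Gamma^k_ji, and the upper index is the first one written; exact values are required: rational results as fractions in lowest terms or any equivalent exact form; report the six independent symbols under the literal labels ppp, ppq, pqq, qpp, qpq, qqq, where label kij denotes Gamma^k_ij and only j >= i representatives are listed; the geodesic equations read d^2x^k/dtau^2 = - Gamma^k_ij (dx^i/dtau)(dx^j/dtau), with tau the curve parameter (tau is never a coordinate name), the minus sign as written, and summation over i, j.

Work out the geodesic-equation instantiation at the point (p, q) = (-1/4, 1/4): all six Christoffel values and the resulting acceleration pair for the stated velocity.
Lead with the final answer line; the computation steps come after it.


Answer: Gamma_ppp = 1784/4085, Gamma_ppq = 0, Gamma_pqq = 0, Gamma_qpp = 2768/4085, Gamma_qpq = 0, Gamma_qqq = 0; accelerations (d^2p/dtau^2, d^2q/dtau^2) = (-7136/4085, -11072/4085)

E = 593/64, F = -197/32, G = 93/16 at the point
E_p = -1/4, E_q = 0, F_p = 5/4, F_q = 0, G_p = 0, G_q = 0
EG - F^2 = 4085/256;  g^inv = (256/4085) * [[93/16, 197/32], [197/32, 593/64]]
first-kind symbols [ij,l] = (1/2)(d_i g_jl + d_j g_il - d_l g_ij): [pp,p] = E_p/2 = -1/8, [pp,q] = F_p - E_q/2 = 5/4, [pq,p] = E_q/2 = 0, [pq,q] = G_p/2 = 0, [qq,p] = F_q - G_p/2 = 0, [qq,q] = G_q/2 = 0
Gamma^p_ij = (G*[ij,p] - F*[ij,q])/(EG - F^2), Gamma^q_ij = (E*[ij,q] - F*[ij,p])/(EG - F^2)
Gamma_ppp = 1784/4085, Gamma_ppq = 0, Gamma_pqq = 0, Gamma_qpp = 2768/4085, Gamma_qpq = 0, Gamma_qqq = 0
d^2p/dtau^2 = -(Gamma_ppp*(2)^2 + 2*Gamma_ppq*(2)*(1) + Gamma_pqq*(1)^2) = -7136/4085
d^2q/dtau^2 = -(Gamma_qpp*(2)^2 + 2*Gamma_qpq*(2)*(1) + Gamma_qqq*(1)^2) = -11072/4085


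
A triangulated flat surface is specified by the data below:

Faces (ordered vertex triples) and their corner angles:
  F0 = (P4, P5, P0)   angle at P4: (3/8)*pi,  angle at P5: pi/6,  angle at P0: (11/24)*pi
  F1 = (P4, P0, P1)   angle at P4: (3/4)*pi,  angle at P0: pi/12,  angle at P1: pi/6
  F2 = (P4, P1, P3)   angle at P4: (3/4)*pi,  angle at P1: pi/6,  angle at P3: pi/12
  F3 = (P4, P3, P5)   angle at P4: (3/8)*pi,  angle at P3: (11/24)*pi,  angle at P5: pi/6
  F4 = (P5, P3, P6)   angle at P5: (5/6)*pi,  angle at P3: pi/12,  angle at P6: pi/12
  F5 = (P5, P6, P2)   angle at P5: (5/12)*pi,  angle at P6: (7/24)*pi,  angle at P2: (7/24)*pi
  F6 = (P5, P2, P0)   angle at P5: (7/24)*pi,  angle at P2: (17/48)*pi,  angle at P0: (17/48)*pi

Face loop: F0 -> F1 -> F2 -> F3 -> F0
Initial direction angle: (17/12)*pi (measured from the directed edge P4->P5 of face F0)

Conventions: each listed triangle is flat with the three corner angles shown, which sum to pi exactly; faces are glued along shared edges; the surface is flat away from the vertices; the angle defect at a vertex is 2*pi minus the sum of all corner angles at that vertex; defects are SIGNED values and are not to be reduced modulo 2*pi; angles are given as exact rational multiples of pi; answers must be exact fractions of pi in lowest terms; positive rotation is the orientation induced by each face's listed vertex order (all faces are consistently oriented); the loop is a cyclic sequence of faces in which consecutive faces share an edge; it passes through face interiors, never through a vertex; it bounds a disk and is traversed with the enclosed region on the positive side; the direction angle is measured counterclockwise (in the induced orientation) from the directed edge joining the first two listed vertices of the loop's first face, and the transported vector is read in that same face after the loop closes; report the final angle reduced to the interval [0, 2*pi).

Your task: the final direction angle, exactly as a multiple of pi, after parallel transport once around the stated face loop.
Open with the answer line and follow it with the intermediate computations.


Answer: final direction angle = (7/6)*pi

enclosed vertex P4: corner angles sum to (9/4)*pi, defect = 2*pi - (9/4)*pi = -pi/4
the final direction is the initial angle plus the enclosed defects, taken mod 2*pi in the induced orientation
final angle = (17/12)*pi - pi/4 = (7/6)*pi (mod 2*pi)


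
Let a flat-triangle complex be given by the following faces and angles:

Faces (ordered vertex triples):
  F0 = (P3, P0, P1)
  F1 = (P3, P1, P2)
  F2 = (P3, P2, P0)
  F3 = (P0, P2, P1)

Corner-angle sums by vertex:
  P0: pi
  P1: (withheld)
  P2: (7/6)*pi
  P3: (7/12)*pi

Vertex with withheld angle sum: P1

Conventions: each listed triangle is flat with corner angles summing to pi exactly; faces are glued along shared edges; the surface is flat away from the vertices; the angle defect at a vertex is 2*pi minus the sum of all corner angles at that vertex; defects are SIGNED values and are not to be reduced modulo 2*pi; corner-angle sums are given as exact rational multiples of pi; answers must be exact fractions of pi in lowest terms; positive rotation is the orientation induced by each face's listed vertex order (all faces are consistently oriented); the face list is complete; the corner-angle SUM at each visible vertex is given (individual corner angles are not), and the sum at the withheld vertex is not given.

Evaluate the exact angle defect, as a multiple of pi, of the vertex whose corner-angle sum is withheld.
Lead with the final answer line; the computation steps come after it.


Answer: defect(P1) = (3/4)*pi

V = 4, E = 6, F = 4; chi = V - E + F = 2
Gauss-Bonnet: total defect = 2*pi*chi = 4*pi; visible defects sum to (13/4)*pi


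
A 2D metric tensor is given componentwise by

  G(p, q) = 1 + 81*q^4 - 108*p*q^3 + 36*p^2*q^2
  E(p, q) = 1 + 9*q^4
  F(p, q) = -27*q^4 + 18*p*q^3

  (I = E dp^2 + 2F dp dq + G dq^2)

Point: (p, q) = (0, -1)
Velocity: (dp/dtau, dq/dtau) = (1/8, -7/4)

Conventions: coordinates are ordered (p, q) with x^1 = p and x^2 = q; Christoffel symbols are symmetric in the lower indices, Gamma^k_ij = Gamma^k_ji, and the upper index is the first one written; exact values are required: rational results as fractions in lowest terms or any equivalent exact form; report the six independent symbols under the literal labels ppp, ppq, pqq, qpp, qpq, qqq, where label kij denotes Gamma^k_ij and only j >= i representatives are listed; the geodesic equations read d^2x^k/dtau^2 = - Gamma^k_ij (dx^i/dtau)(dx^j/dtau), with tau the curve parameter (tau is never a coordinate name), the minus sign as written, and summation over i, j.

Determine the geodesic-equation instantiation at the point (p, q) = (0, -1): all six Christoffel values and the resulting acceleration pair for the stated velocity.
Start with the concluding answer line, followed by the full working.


Answer: Gamma_ppp = 0, Gamma_ppq = -18/91, Gamma_pqq = 54/91, Gamma_qpp = 0, Gamma_qpq = 54/91, Gamma_qqq = -162/91; accelerations (d^2p/dtau^2, d^2q/dtau^2) = (-99/52, 297/52)

E = 10, F = -27, G = 82 at the point
E_p = 0, E_q = -36, F_p = -18, F_q = 108, G_p = 108, G_q = -324
EG - F^2 = 91;  g^inv = (1/91) * [[82, 27], [27, 10]]
first-kind symbols [ij,l] = (1/2)(d_i g_jl + d_j g_il - d_l g_ij): [pp,p] = E_p/2 = 0, [pp,q] = F_p - E_q/2 = 0, [pq,p] = E_q/2 = -18, [pq,q] = G_p/2 = 54, [qq,p] = F_q - G_p/2 = 54, [qq,q] = G_q/2 = -162
Gamma^p_ij = (G*[ij,p] - F*[ij,q])/(EG - F^2), Gamma^q_ij = (E*[ij,q] - F*[ij,p])/(EG - F^2)
Gamma_ppp = 0, Gamma_ppq = -18/91, Gamma_pqq = 54/91, Gamma_qpp = 0, Gamma_qpq = 54/91, Gamma_qqq = -162/91
d^2p/dtau^2 = -(Gamma_ppp*(1/8)^2 + 2*Gamma_ppq*(1/8)*(-7/4) + Gamma_pqq*(-7/4)^2) = -99/52
d^2q/dtau^2 = -(Gamma_qpp*(1/8)^2 + 2*Gamma_qpq*(1/8)*(-7/4) + Gamma_qqq*(-7/4)^2) = 297/52


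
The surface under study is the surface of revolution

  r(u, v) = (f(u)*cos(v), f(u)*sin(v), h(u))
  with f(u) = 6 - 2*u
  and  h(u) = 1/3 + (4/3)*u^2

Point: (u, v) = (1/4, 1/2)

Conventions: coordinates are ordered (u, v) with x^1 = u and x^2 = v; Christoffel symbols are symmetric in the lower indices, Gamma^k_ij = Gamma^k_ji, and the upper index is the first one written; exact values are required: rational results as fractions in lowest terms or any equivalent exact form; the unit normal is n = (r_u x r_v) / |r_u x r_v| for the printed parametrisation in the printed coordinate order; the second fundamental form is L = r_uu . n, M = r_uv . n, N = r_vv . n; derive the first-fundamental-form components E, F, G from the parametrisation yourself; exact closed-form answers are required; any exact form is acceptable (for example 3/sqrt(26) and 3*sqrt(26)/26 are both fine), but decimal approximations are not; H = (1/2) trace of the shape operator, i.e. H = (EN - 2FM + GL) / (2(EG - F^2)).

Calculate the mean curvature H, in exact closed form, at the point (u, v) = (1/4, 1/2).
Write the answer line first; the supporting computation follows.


Answer: H = -89*sqrt(10)/1100

f = 11/2, f' = -2, f'' = 0, h' = 2/3, h'' = 8/3
E = 40/9, F = 0, G = 121/4; answer radicand W^2 = 40/9
unnormalised second-form numerators: l = -16/3, m = 0, n = 11/3; L = l/sqrt(40/9), and similarly M = m/sqrt(W^2), N = n/sqrt(W^2)
H = (E*n - 2*F*m + G*l) / (2*(EG - F^2)*sqrt(W^2)); E*n - 2*F*m + G*l = -3916/27, EG - F^2 = 1210/9, so H = (-89/165)/sqrt(40/9)


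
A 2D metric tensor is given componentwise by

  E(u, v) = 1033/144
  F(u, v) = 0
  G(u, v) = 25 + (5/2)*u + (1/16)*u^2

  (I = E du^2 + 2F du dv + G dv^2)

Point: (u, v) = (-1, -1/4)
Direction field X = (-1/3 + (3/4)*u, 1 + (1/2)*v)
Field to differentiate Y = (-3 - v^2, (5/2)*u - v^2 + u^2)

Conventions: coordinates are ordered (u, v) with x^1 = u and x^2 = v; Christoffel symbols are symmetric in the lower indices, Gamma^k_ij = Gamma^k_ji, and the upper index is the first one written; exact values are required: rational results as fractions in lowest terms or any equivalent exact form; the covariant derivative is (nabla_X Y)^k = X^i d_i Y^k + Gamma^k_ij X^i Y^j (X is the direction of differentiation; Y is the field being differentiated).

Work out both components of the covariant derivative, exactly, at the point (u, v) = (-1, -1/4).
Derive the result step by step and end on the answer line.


E = 1033/144, F = 0, G = 361/16 at the point
E_u = 0, E_v = 0, F_u = 0, F_v = 0, G_u = 19/8, G_v = 0
EG - F^2 = 372913/2304;  g^inv = (2304/372913) * [[361/16, 0], [0, 1033/144]]
first-kind symbols [ij,l] = (1/2)(d_i g_jl + d_j g_il - d_l g_ij): [uu,u] = E_u/2 = 0, [uu,v] = F_u - E_v/2 = 0, [uv,u] = E_v/2 = 0, [uv,v] = G_u/2 = 19/16, [vv,u] = F_v - G_u/2 = -19/16, [vv,v] = G_v/2 = 0
Gamma^u_ij = (G*[ij,u] - F*[ij,v])/(EG - F^2), Gamma^v_ij = (E*[ij,v] - F*[ij,u])/(EG - F^2)
Gamma_uuu = 0, Gamma_uuv = 0, Gamma_uvv = -171/1033, Gamma_vuu = 0, Gamma_vuv = 1/19, Gamma_vvv = 0
X = (-13/12, 7/8), Y = (-49/16, -25/16) at the point

Answer: (nabla_X Y)^u = 87773/132224, (nabla_X Y)^v = -1139/7296


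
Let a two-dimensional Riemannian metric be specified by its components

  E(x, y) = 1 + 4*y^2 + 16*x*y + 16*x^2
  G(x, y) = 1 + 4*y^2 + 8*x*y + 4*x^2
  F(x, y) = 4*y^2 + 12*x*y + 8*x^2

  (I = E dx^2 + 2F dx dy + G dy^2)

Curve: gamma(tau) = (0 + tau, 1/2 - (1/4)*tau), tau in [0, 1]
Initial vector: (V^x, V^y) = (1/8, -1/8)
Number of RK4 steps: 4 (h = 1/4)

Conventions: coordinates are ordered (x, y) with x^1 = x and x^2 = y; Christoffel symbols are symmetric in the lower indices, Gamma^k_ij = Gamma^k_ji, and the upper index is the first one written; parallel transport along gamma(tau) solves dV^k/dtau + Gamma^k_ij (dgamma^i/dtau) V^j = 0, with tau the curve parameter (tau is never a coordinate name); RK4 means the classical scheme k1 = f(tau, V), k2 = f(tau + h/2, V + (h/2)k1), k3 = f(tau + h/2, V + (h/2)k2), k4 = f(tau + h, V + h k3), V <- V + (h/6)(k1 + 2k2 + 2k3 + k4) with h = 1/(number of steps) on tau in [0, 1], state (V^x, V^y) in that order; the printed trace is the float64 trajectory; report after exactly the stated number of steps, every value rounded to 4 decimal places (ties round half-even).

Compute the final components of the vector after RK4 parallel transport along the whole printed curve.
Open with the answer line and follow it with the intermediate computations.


Answer: V^x = 0.0886, V^y = -0.1517

gamma'(tau) = (1, -1/4); f(tau, V)^k = -Gamma^k_ij(gamma(tau)) gamma'^i(tau) V^j; h = 1/4; intermediate values shown to 6 dp
curve data and Christoffel symbols at the stage parameters:
  tau = 0.000000: gamma = (0.000000, 0.500000), gamma' = (1.000000, -0.250000); Gamma_xxx = 1.333333, Gamma_xxy = 0.666667, Gamma_xyy = 0.666667, Gamma_yxx = 1.333333, Gamma_yxy = 0.666667, Gamma_yyy = 0.666667
  tau = 0.125000: gamma = (0.125000, 0.468750), gamma' = (1.000000, -0.250000); Gamma_xxx = 1.284468, Gamma_xxy = 0.642234, Gamma_xyy = 0.642234, Gamma_yxx = 1.061082, Gamma_yxy = 0.530541, Gamma_yyy = 0.530541
  tau = 0.250000: gamma = (0.250000, 0.437500), gamma' = (1.000000, -0.250000); Gamma_xxx = 1.170732, Gamma_xxy = 0.585366, Gamma_xyy = 0.585366, Gamma_yxx = 0.858537, Gamma_yxy = 0.429268, Gamma_yyy = 0.429268
  tau = 0.375000: gamma = (0.375000, 0.406250), gamma' = (1.000000, -0.250000); Gamma_xxx = 1.052444, Gamma_xxy = 0.526222, Gamma_xyy = 0.526222, Gamma_yxx = 0.711111, Gamma_yxy = 0.355556, Gamma_yyy = 0.355556
  tau = 0.500000: gamma = (0.500000, 0.375000), gamma' = (1.000000, -0.250000); Gamma_xxx = 0.946237, Gamma_xxy = 0.473118, Gamma_xyy = 0.473118, Gamma_yxx = 0.602151, Gamma_yxy = 0.301075, Gamma_yyy = 0.301075
  tau = 0.625000: gamma = (0.625000, 0.343750), gamma' = (1.000000, -0.250000); Gamma_xxx = 0.854898, Gamma_xxy = 0.427449, Gamma_xyy = 0.427449, Gamma_yxx = 0.519644, Gamma_yxy = 0.259822, Gamma_yyy = 0.259822
  tau = 0.750000: gamma = (0.750000, 0.312500), gamma' = (1.000000, -0.250000); Gamma_xxx = 0.777219, Gamma_xxy = 0.388610, Gamma_xyy = 0.388610, Gamma_yxx = 0.455611, Gamma_yxy = 0.227806, Gamma_yyy = 0.227806
  tau = 0.875000: gamma = (0.875000, 0.281250), gamma' = (1.000000, -0.250000); Gamma_xxx = 0.711111, Gamma_xxy = 0.355556, Gamma_xyy = 0.355556, Gamma_yxx = 0.404786, Gamma_yxy = 0.202393, Gamma_yyy = 0.202393
  tau = 1.000000: gamma = (1.000000, 0.250000), gamma' = (1.000000, -0.250000); Gamma_xxx = 0.654545, Gamma_xxy = 0.327273, Gamma_xyy = 0.327273, Gamma_yxx = 0.363636, Gamma_yxy = 0.181818, Gamma_yyy = 0.181818
step 0: V^x = 0.1250, V^y = -0.1250
step 1: k1 = (-0.083333, -0.083333), k2 = (-0.063554, -0.052501), k3 = (-0.068189, -0.056330), k4 = (-0.049525, -0.036318); V <- V + (h/6)(k1 + 2k2 + 2k3 + k4): V^x = 0.1085, V^y = -0.1391
step 2: k1 = (-0.050083, -0.036728), k2 = (-0.037446, -0.025301), k3 = (-0.039464, -0.026665), k4 = (-0.029945, -0.019056); V <- V + (h/6)(k1 + 2k2 + 2k3 + k4): V^x = 0.0987, V^y = -0.1457
step 3: k1 = (-0.030051, -0.019123), k2 = (-0.023574, -0.014329), k3 = (-0.024371, -0.014814), k4 = (-0.019460, -0.011408); V <- V + (h/6)(k1 + 2k2 + 2k3 + k4): V^x = 0.0927, V^y = -0.1494
step 4: k1 = (-0.019484, -0.011422), k2 = (-0.015931, -0.009068), k3 = (-0.016286, -0.009270), k4 = (-0.013508, -0.007505); V <- V + (h/6)(k1 + 2k2 + 2k3 + k4): V^x = 0.0886, V^y = -0.1517


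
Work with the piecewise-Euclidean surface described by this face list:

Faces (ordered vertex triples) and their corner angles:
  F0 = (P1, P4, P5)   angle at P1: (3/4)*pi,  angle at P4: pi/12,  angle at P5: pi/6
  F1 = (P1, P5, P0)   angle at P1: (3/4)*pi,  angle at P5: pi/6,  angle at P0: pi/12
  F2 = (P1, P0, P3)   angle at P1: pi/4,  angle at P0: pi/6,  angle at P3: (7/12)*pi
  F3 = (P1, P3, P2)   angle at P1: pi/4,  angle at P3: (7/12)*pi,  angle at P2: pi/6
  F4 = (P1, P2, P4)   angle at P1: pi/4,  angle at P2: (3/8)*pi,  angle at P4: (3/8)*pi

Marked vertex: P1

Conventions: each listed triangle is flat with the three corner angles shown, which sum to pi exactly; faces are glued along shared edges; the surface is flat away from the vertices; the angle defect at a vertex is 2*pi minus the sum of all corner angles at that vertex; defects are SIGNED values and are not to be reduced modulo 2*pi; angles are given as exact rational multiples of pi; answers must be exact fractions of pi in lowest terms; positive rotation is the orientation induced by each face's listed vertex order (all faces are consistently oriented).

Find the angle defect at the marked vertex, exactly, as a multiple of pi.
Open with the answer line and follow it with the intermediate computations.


Answer: defect(P1) = -pi/4

Sum of corner angles at P1: (9/4)*pi
defect = 2*pi - (9/4)*pi


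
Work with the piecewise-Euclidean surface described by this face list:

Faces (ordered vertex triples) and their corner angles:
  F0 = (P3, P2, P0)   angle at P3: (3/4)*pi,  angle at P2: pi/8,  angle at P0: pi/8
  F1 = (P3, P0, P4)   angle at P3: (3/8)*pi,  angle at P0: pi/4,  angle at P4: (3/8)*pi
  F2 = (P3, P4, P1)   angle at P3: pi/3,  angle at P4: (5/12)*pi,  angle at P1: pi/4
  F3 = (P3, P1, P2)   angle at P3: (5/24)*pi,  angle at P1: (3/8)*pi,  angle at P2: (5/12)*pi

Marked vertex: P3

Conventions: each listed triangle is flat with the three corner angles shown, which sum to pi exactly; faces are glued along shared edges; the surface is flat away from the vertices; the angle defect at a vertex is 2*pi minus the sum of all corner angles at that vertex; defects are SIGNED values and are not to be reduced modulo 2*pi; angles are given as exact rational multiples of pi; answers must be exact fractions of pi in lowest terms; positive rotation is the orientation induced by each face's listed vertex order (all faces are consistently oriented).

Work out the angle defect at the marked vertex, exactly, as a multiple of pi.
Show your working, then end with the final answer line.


Sum of corner angles at P3: (5/3)*pi
defect = 2*pi - (5/3)*pi

Answer: defect(P3) = pi/3


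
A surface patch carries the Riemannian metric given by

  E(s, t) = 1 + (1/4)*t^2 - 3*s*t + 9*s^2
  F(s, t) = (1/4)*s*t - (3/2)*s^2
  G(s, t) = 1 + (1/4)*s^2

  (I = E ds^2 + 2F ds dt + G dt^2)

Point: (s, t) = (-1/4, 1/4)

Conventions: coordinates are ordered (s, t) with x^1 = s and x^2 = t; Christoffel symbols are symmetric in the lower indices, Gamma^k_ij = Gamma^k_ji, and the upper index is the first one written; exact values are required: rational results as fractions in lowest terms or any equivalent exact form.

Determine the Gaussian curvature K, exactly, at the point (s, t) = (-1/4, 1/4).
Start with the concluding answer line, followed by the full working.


Answer: K = -256/3249

E = 113/64, F = -7/64, G = 65/64, EG - F^2 = 57/32 at the point
E_s = -21/4, E_t = 7/8, F_s = 13/16, F_t = -1/16, G_s = -1/8, G_t = 0
E_tt = 1/2, F_st = 1/4, G_ss = 1/2
By Brioschi, K is (det M1 - det M2) divided by (EG - F^2) squared.
M1 = [[-E_tt/2 + F_st - G_ss/2, E_s/2, F_s - E_t/2], [F_t - G_s/2, E, F], [G_t/2, F, G]] = [[-1/4, -21/8, 3/8], [0, 113/64, -7/64], [0, -7/64, 65/64]]; det M1 = -57/128
M2 = [[0, E_t/2, G_s/2], [E_t/2, E, F], [G_s/2, F, G]] = [[0, 7/16, -1/16], [7/16, 113/64, -7/64], [-1/16, -7/64, 65/64]]; det M2 = -25/128
det M1 - det M2 = -1/4; K = -1/4 / (57/32)^2 = -256/3249


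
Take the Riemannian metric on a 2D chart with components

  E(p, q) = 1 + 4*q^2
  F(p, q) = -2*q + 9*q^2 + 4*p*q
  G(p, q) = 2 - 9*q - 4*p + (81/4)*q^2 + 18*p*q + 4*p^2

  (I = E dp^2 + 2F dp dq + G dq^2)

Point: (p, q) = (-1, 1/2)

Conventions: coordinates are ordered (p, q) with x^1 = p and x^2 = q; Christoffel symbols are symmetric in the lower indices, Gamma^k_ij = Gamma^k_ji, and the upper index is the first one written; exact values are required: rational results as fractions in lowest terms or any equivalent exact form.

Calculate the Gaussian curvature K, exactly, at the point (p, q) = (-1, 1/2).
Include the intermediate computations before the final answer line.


E = 2, F = -3/4, G = 25/16, EG - F^2 = 41/16 at the point
E_p = 0, E_q = 4, F_p = 2, F_q = 3, G_p = -3, G_q = -27/4
E_qq = 8, F_pq = 4, G_pp = 8
Brioschi: K = (det M1 - det M2) / (EG - F^2)^2 with the standard first/second-derivative matrices M1, M2.
M1 = [[-E_qq/2 + F_pq - G_pp/2, E_p/2, F_p - E_q/2], [F_q - G_p/2, E, F], [G_q/2, F, G]] = [[-4, 0, 0], [9/2, 2, -3/4], [-27/8, -3/4, 25/16]]; det M1 = -41/4
M2 = [[0, E_q/2, G_p/2], [E_q/2, E, F], [G_p/2, F, G]] = [[0, 2, -3/2], [2, 2, -3/4], [-3/2, -3/4, 25/16]]; det M2 = -25/4
det M1 - det M2 = -4; K = -4 / (41/16)^2 = -1024/1681

Answer: K = -1024/1681


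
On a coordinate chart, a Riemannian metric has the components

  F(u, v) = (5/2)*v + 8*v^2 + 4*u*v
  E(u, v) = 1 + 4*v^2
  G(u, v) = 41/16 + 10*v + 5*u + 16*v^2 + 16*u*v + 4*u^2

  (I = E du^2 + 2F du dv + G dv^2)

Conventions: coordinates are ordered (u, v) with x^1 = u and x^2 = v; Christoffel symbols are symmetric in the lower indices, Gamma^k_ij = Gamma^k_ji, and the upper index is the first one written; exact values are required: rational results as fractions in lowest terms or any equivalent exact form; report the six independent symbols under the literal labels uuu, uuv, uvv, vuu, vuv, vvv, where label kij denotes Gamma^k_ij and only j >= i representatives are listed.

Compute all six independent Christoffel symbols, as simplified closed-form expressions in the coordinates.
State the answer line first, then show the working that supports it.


Answer: Gamma_uuu = 0, Gamma_uuv = 64*v/(64*u^2 + 256*u*v + 80*u + 320*v^2 + 160*v + 41), Gamma_uvv = 128*v/(64*u^2 + 256*u*v + 80*u + 320*v^2 + 160*v + 41), Gamma_vuu = 0, Gamma_vuv = (64*u + 128*v + 40)/(64*u^2 + 256*u*v + 80*u + 320*v^2 + 160*v + 41), Gamma_vvv = (128*u + 256*v + 80)/(64*u^2 + 256*u*v + 80*u + 320*v^2 + 160*v + 41)

E = 1 + 4*v^2; F = (5/2)*v + 8*v^2 + 4*u*v; G = 41/16 + 10*v + 5*u + 16*v^2 + 16*u*v + 4*u^2
Gamma^k_ij = (1/2) g^{kl} (d_i g_jl + d_j g_il - d_l g_ij), with g^inv = (1/(EG-F^2)) [[G, -F], [-F, E]]
first partials: E_u = 0, E_v = 8*v, F_u = 4*v, F_v = 5/2 + 16*v + 4*u, G_u = 5 + 16*v + 8*u, G_v = 10 + 32*v + 16*u
D = EG - F^2 = 41/16 + 10*v + 5*u + 20*v^2 + 16*u*v + 4*u^2
expanded: Gamma^u_uu = (G E_u - 2F F_u + F E_v)/(2D), Gamma^u_uv = (G E_v - F G_u)/(2D), Gamma^u_vv = (2G F_v - G G_u - F G_v)/(2D), Gamma^v_uu = (2E F_u - E E_v - F E_u)/(2D), Gamma^v_uv = (E G_u - F E_v)/(2D), Gamma^v_vv = (E G_v - 2F F_v + F G_u)/(2D); substitute and cancel common factors


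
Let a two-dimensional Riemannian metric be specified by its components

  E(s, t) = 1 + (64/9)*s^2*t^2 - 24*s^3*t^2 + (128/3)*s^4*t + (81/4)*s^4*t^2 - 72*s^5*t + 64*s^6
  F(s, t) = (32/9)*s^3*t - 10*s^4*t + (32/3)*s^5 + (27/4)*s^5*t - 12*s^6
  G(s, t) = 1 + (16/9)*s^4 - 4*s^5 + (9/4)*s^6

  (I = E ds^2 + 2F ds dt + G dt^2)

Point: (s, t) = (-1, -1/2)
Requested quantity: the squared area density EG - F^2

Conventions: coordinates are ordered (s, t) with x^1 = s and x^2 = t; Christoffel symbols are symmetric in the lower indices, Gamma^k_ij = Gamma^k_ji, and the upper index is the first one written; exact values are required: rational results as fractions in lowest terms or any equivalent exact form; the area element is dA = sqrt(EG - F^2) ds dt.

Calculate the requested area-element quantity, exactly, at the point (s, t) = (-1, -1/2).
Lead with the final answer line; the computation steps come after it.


Answer: EG - F^2 = 4109/144

E = 2953/144, F = -901/72, G = 325/36; EG - F^2 = 4109/144


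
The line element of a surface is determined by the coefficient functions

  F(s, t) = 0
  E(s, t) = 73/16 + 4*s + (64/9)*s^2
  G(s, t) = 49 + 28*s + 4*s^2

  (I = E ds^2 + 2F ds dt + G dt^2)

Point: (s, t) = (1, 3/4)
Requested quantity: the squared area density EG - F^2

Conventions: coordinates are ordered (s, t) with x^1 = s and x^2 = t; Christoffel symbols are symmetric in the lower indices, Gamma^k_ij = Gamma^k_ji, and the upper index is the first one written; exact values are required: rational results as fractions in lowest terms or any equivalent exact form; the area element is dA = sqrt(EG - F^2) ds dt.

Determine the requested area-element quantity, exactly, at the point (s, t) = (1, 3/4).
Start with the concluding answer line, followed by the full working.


Answer: EG - F^2 = 20313/16

E = 2257/144, F = 0, G = 81; EG - F^2 = 20313/16


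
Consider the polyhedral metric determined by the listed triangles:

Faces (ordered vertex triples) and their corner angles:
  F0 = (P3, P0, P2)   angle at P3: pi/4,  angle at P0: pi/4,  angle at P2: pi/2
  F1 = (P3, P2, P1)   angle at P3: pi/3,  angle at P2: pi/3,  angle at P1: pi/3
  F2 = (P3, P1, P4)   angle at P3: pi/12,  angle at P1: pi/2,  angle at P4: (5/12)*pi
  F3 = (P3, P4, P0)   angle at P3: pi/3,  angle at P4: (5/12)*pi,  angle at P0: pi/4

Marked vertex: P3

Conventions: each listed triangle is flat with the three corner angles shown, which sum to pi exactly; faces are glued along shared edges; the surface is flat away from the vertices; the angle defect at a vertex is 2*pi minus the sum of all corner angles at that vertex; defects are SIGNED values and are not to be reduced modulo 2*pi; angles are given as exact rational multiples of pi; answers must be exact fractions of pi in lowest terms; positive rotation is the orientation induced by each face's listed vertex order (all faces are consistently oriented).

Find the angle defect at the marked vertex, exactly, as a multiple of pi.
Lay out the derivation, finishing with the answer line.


Sum of corner angles at P3: pi
defect = 2*pi - pi

Answer: defect(P3) = pi


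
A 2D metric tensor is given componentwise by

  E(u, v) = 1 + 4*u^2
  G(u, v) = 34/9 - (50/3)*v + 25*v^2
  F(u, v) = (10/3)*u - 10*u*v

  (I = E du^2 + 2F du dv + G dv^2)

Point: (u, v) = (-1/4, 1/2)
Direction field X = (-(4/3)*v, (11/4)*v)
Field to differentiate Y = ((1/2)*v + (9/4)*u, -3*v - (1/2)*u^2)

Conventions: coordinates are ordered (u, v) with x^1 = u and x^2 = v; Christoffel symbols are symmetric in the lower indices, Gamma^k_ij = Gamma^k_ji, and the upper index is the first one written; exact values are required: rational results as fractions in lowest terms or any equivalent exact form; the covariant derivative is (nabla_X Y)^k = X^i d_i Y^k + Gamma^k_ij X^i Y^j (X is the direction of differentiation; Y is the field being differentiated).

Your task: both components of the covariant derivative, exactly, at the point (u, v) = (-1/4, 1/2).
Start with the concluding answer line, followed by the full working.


Answer: (nabla_X Y)^u = -6499/1792, (nabla_X Y)^v = -48287/5376

E = 5/4, F = 5/12, G = 61/36 at the point
E_u = -2, E_v = 0, F_u = -5/3, F_v = 5/2, G_u = 0, G_v = 25/3
EG - F^2 = 35/18;  g^inv = (18/35) * [[61/36, -5/12], [-5/12, 5/4]]
first-kind symbols [ij,l] = (1/2)(d_i g_jl + d_j g_il - d_l g_ij): [uu,u] = E_u/2 = -1, [uu,v] = F_u - E_v/2 = -5/3, [uv,u] = E_v/2 = 0, [uv,v] = G_u/2 = 0, [vv,u] = F_v - G_u/2 = 5/2, [vv,v] = G_v/2 = 25/6
Gamma^u_ij = (G*[ij,u] - F*[ij,v])/(EG - F^2), Gamma^v_ij = (E*[ij,v] - F*[ij,u])/(EG - F^2)
Gamma_uuu = -18/35, Gamma_uuv = 0, Gamma_uvv = 9/7, Gamma_vuu = -6/7, Gamma_vuv = 0, Gamma_vvv = 15/7
X = (-2/3, 11/8), Y = (-5/16, -49/32) at the point


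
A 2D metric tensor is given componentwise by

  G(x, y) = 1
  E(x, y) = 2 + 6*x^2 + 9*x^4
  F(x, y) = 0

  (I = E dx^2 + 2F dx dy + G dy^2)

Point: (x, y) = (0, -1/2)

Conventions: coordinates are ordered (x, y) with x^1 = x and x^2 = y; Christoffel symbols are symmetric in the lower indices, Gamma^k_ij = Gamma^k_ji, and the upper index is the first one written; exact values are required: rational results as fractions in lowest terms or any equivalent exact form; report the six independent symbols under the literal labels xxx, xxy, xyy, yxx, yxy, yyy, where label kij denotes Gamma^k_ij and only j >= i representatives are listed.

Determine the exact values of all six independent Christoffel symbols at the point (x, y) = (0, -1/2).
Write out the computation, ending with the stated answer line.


E = 2, F = 0, G = 1 at the point
E_x = 0, E_y = 0, F_x = 0, F_y = 0, G_x = 0, G_y = 0
EG - F^2 = 2;  g^inv = (1/2) * [[1, 0], [0, 2]]
first-kind symbols [ij,l] = (1/2)(d_i g_jl + d_j g_il - d_l g_ij): [xx,x] = E_x/2 = 0, [xx,y] = F_x - E_y/2 = 0, [xy,x] = E_y/2 = 0, [xy,y] = G_x/2 = 0, [yy,x] = F_y - G_x/2 = 0, [yy,y] = G_y/2 = 0
Gamma^x_ij = (G*[ij,x] - F*[ij,y])/(EG - F^2), Gamma^y_ij = (E*[ij,y] - F*[ij,x])/(EG - F^2)

Answer: Gamma_xxx = 0, Gamma_xxy = 0, Gamma_xyy = 0, Gamma_yxx = 0, Gamma_yxy = 0, Gamma_yyy = 0


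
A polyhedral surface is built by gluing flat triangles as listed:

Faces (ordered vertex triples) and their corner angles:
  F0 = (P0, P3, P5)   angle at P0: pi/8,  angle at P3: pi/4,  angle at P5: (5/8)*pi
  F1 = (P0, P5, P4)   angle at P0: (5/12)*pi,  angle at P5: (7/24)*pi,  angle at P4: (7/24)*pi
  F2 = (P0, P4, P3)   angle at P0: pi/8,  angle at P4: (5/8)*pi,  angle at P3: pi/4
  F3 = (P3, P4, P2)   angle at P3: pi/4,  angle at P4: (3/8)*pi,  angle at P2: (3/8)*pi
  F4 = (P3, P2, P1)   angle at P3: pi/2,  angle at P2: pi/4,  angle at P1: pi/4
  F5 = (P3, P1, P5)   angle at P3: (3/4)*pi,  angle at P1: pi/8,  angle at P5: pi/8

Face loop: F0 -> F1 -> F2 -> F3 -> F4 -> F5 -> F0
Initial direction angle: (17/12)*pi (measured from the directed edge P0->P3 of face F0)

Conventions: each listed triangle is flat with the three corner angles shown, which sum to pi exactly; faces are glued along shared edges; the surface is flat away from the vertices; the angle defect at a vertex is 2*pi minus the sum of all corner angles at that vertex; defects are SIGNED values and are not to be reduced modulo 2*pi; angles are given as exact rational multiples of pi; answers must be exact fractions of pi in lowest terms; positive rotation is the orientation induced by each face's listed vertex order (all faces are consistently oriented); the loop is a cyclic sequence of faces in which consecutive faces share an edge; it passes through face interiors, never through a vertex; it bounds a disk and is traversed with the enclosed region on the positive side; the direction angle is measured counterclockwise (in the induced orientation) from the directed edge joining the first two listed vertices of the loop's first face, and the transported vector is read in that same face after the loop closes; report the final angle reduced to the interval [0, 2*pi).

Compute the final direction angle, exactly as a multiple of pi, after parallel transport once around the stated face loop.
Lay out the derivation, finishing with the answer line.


enclosed vertex P0: corner angles sum to (2/3)*pi, defect = 2*pi - (2/3)*pi = (4/3)*pi
enclosed vertex P3: corner angles sum to 2*pi, defect = 2*pi - 2*pi = 0
the rotation equals the total enclosed defect, so the final angle is initial + defects (mod 2*pi)
final angle = (17/12)*pi + (4/3)*pi = (3/4)*pi (mod 2*pi)

Answer: final direction angle = (3/4)*pi


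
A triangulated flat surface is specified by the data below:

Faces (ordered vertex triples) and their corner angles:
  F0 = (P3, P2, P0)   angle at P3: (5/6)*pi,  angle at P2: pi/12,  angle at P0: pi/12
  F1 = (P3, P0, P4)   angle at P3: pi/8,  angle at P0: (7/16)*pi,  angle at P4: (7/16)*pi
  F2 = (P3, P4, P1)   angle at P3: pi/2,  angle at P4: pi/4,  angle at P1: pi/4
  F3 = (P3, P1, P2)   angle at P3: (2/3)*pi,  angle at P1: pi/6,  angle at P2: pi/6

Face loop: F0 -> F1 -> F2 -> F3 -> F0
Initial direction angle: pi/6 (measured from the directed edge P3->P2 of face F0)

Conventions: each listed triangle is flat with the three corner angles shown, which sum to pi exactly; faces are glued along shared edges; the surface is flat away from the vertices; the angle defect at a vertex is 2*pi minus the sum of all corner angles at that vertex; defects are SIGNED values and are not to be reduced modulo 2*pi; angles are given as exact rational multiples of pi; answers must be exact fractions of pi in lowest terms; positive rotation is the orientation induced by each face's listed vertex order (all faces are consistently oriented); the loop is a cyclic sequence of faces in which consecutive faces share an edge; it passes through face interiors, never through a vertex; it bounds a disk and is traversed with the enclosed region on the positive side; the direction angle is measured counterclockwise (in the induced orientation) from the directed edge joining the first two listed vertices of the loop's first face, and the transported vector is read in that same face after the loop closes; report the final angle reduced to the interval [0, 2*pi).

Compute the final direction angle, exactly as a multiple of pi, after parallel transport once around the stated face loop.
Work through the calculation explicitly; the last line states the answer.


enclosed vertex P3: corner angles sum to (17/8)*pi, defect = 2*pi - (17/8)*pi = -pi/8
the final direction is the initial angle plus the enclosed defects, taken mod 2*pi in the induced orientation
final angle = pi/6 - pi/8 = pi/24 (mod 2*pi)

Answer: final direction angle = pi/24


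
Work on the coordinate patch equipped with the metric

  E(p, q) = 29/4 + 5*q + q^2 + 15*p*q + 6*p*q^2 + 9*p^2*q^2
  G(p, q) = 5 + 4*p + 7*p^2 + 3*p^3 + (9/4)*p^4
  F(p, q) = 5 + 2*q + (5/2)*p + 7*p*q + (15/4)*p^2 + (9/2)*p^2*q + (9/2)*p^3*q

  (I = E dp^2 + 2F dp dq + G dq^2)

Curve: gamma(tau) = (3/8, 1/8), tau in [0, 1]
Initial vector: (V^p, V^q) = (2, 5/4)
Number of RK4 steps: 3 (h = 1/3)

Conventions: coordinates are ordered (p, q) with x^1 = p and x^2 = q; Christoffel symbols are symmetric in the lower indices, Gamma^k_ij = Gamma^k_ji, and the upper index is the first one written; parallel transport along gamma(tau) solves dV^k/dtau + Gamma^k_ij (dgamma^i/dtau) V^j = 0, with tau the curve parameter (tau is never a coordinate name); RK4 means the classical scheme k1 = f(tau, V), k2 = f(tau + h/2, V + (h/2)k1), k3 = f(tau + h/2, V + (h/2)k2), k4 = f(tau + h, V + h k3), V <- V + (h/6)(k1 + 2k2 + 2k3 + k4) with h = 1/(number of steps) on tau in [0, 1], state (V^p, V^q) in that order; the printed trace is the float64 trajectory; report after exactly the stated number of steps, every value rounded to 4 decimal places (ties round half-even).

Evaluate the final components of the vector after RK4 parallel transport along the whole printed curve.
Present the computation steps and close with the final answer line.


gamma'(tau) = (0, 0); f(tau, V)^k = -Gamma^k_ij(gamma(tau)) gamma'^i(tau) V^j; h = 1/3; intermediate values shown to 6 dp
curve data and Christoffel symbols at the stage parameters:
  tau = 0.000000: gamma = (0.375000, 0.125000), gamma' = (0.000000, 0.000000); Gamma_ppp = 0.067627, Gamma_ppq = 0.383219, Gamma_pqq = 0.000000, Gamma_qpp = 0.063233, Gamma_qpq = 0.358321, Gamma_qqq = 0.000000
  tau = 0.166667: gamma = (0.375000, 0.125000), gamma' = (0.000000, 0.000000); Gamma_ppp = 0.067627, Gamma_ppq = 0.383219, Gamma_pqq = 0.000000, Gamma_qpp = 0.063233, Gamma_qpq = 0.358321, Gamma_qqq = 0.000000
  tau = 0.333333: gamma = (0.375000, 0.125000), gamma' = (0.000000, 0.000000); Gamma_ppp = 0.067627, Gamma_ppq = 0.383219, Gamma_pqq = 0.000000, Gamma_qpp = 0.063233, Gamma_qpq = 0.358321, Gamma_qqq = 0.000000
  tau = 0.500000: gamma = (0.375000, 0.125000), gamma' = (0.000000, 0.000000); Gamma_ppp = 0.067627, Gamma_ppq = 0.383219, Gamma_pqq = 0.000000, Gamma_qpp = 0.063233, Gamma_qpq = 0.358321, Gamma_qqq = 0.000000
  tau = 0.666667: gamma = (0.375000, 0.125000), gamma' = (0.000000, 0.000000); Gamma_ppp = 0.067627, Gamma_ppq = 0.383219, Gamma_pqq = 0.000000, Gamma_qpp = 0.063233, Gamma_qpq = 0.358321, Gamma_qqq = 0.000000
  tau = 0.833333: gamma = (0.375000, 0.125000), gamma' = (0.000000, 0.000000); Gamma_ppp = 0.067627, Gamma_ppq = 0.383219, Gamma_pqq = 0.000000, Gamma_qpp = 0.063233, Gamma_qpq = 0.358321, Gamma_qqq = 0.000000
  tau = 1.000000: gamma = (0.375000, 0.125000), gamma' = (0.000000, 0.000000); Gamma_ppp = 0.067627, Gamma_ppq = 0.383219, Gamma_pqq = 0.000000, Gamma_qpp = 0.063233, Gamma_qpq = 0.358321, Gamma_qqq = 0.000000
step 0: V^p = 2.0000, V^q = 1.2500
step 1: k1 = (0.000000, 0.000000), k2 = (0.000000, 0.000000), k3 = (0.000000, 0.000000), k4 = (0.000000, 0.000000); V <- V + (h/6)(k1 + 2k2 + 2k3 + k4): V^p = 2.0000, V^q = 1.2500
step 2: k1 = (0.000000, 0.000000), k2 = (0.000000, 0.000000), k3 = (0.000000, 0.000000), k4 = (0.000000, 0.000000); V <- V + (h/6)(k1 + 2k2 + 2k3 + k4): V^p = 2.0000, V^q = 1.2500
step 3: k1 = (0.000000, 0.000000), k2 = (0.000000, 0.000000), k3 = (0.000000, 0.000000), k4 = (0.000000, 0.000000); V <- V + (h/6)(k1 + 2k2 + 2k3 + k4): V^p = 2.0000, V^q = 1.2500

Answer: V^p = 2.0000, V^q = 1.2500


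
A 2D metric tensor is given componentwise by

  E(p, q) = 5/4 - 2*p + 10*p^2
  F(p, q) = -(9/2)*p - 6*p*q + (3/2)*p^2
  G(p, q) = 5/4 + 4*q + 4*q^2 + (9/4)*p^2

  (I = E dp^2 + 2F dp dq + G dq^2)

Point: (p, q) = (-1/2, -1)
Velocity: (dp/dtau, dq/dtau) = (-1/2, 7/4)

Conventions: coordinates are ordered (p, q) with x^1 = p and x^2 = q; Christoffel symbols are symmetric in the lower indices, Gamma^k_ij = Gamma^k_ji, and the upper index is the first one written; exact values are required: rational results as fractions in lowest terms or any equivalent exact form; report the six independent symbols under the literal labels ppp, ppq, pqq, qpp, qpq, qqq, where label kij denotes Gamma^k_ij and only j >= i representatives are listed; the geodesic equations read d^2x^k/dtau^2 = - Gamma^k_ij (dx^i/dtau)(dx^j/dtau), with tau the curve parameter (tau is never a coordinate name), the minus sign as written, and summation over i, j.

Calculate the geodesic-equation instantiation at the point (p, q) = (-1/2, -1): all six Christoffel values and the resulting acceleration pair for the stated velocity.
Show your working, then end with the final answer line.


E = 19/4, F = -3/8, G = 29/16 at the point
E_p = -12, E_q = 0, F_p = 0, F_q = 3, G_p = -9/4, G_q = -4
EG - F^2 = 271/32;  g^inv = (32/271) * [[29/16, 3/8], [3/8, 19/4]]
first-kind symbols [ij,l] = (1/2)(d_i g_jl + d_j g_il - d_l g_ij): [pp,p] = E_p/2 = -6, [pp,q] = F_p - E_q/2 = 0, [pq,p] = E_q/2 = 0, [pq,q] = G_p/2 = -9/8, [qq,p] = F_q - G_p/2 = 33/8, [qq,q] = G_q/2 = -2
Gamma^p_ij = (G*[ij,p] - F*[ij,q])/(EG - F^2), Gamma^q_ij = (E*[ij,q] - F*[ij,p])/(EG - F^2)
Gamma_ppp = -348/271, Gamma_ppq = -27/542, Gamma_pqq = 861/1084, Gamma_qpp = -72/271, Gamma_qpq = -171/271, Gamma_qqq = -509/542
d^2p/dtau^2 = -(Gamma_ppp*(-1/2)^2 + 2*Gamma_ppq*(-1/2)*(7/4) + Gamma_pqq*(7/4)^2) = -38133/17344
d^2q/dtau^2 = -(Gamma_qpp*(-1/2)^2 + 2*Gamma_qpq*(-1/2)*(7/4) + Gamma_qqq*(7/4)^2) = 15941/8672

Answer: Gamma_ppp = -348/271, Gamma_ppq = -27/542, Gamma_pqq = 861/1084, Gamma_qpp = -72/271, Gamma_qpq = -171/271, Gamma_qqq = -509/542; accelerations (d^2p/dtau^2, d^2q/dtau^2) = (-38133/17344, 15941/8672)


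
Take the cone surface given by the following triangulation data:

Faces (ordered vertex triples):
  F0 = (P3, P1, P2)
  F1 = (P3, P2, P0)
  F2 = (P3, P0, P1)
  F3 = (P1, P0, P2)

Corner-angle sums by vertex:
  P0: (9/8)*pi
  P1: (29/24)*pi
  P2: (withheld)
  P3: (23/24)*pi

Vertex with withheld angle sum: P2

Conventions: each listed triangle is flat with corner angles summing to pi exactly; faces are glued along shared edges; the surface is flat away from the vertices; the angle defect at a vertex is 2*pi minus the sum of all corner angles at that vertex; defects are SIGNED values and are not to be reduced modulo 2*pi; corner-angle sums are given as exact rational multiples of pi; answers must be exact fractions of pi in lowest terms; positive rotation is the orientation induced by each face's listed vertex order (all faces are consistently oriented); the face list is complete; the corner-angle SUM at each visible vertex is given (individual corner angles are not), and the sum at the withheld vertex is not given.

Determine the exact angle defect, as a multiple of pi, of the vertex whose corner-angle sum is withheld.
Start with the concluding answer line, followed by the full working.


Answer: defect(P2) = (31/24)*pi

V = 4, E = 6, F = 4; chi = V - E + F = 2
Gauss-Bonnet: total defect = 2*pi*chi = 4*pi; visible defects sum to (65/24)*pi


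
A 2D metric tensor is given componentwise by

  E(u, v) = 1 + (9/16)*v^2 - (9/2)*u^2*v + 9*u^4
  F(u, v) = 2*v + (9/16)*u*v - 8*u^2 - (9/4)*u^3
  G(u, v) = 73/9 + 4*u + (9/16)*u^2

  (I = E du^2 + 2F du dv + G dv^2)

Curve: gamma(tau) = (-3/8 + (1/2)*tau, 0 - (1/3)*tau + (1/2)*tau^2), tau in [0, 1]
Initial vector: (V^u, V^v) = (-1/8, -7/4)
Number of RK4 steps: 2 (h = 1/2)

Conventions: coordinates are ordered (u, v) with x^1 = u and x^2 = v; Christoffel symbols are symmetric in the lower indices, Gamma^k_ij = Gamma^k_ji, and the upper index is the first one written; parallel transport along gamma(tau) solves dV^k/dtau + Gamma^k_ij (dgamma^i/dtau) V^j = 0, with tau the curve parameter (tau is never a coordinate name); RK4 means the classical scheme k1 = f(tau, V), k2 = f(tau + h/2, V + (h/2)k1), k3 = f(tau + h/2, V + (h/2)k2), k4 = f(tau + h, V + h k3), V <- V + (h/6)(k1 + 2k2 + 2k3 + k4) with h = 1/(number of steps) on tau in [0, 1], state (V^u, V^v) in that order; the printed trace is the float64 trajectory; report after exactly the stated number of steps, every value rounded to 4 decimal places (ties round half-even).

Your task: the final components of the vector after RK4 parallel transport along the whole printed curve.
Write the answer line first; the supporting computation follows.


Answer: V^u = -0.1366, V^v = -1.5216

gamma'(tau) = (1/2, -1/3 + tau); f(tau, V)^k = -Gamma^k_ij(gamma(tau)) gamma'^i(tau) V^j; h = 1/2; intermediate values shown to 6 dp
curve data and Christoffel symbols at the stage parameters:
  tau = 0.000000: gamma = (-0.375000, 0.000000), gamma' = (0.500000, -0.333333); Gamma_uuu = -0.138205, Gamma_uuv = -0.046068, Gamma_uvv = 0.000000, Gamma_vuu = 0.781456, Gamma_vuv = 0.260485, Gamma_vvv = 0.000000
  tau = 0.250000: gamma = (-0.250000, -0.052083), gamma' = (0.500000, -0.083333); Gamma_uuu = -0.047216, Gamma_uuv = -0.023608, Gamma_uvv = 0.000000, Gamma_vuu = 0.516665, Gamma_vuv = 0.258333, Gamma_vvv = 0.000000
  tau = 0.500000: gamma = (-0.125000, -0.041667), gamma' = (0.500000, 0.166667); Gamma_uuu = -0.007683, Gamma_uuv = -0.007683, Gamma_uvv = 0.000000, Gamma_vuu = 0.253040, Gamma_vuv = 0.253040, Gamma_vvv = 0.000000
  tau = 0.750000: gamma = (0.000000, 0.031250), gamma' = (0.500000, 0.416667); Gamma_uuu = 0.000000, Gamma_uuv = 0.002167, Gamma_uvv = 0.000000, Gamma_vuu = 0.000000, Gamma_vuv = 0.246559, Gamma_vvv = 0.000000
  tau = 1.000000: gamma = (0.125000, 0.166667), gamma' = (0.500000, 0.666667); Gamma_uuu = -0.006793, Gamma_uuv = 0.006793, Gamma_uvv = 0.000000, Gamma_vuu = -0.240008, Gamma_vuv = 0.240008, Gamma_vvv = 0.000000
step 0: V^u = -0.1250, V^v = -1.7500
step 1: k1 = (-0.047028, 0.265912), k2 = (-0.022832, 0.249839), k3 = (-0.022748, 0.248926), k4 = (-0.006943, 0.228669); V <- V + (h/6)(k1 + 2k2 + 2k3 + k4): V^u = -0.1371, V^v = -1.6257
step 2: k1 = (-0.006948, 0.228806), k2 = (0.001825, 0.207621), k3 = (0.001829, 0.208048), k4 = (0.005322, 0.188050); V <- V + (h/6)(k1 + 2k2 + 2k3 + k4): V^u = -0.1366, V^v = -1.5216
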